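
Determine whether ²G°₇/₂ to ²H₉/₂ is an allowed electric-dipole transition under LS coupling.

allowed

ΔS = 0: S: 1/2 → 1/2 — ok.
Parity must change: odd → even — ok.
ΔL = 0, ±1 (not L=0↔0): L: 4 → 5, ΔL = +1 — ok.
ΔJ = 0, ±1 (not J=0↔0): J: 7/2 → 9/2, ΔJ = +1 — ok.
All four E1 rules are satisfied.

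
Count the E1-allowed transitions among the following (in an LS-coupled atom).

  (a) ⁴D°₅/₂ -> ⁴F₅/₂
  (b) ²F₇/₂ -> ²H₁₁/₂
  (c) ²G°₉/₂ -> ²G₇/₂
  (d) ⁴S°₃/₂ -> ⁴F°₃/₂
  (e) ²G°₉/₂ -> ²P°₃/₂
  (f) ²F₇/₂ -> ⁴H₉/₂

2

(a) allowed
(b) forbidden (parity, ΔL, ΔJ fail)
(c) allowed
(d) forbidden (parity, ΔL fail)
(e) forbidden (parity, ΔL, ΔJ fail)
(f) forbidden (parity, ΔS, ΔL fail)
Total allowed: 2 of 6.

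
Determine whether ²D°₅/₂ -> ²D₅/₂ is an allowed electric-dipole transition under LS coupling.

allowed

ΔJ = 0, ±1 (not J=0↔0): J: 5/2 → 5/2, ΔJ = +0 — passes.
ΔL = 0, ±1 (not L=0↔0): L: 2 → 2, ΔL = +0 — passes.
Parity must change: odd → even — passes.
ΔS = 0: S: 1/2 → 1/2 — passes.
All four E1 rules are satisfied.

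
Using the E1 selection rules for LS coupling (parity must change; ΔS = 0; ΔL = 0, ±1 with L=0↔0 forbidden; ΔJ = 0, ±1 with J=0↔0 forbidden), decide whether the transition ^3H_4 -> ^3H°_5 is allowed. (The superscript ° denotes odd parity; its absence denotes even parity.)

allowed

ΔS = 0: S: 1 → 1 — ✓.
ΔJ = 0, ±1 (not J=0↔0): J: 4 → 5, ΔJ = +1 — ✓.
Parity must change: even → odd — ✓.
ΔL = 0, ±1 (not L=0↔0): L: 5 → 5, ΔL = +0 — ✓.
All four E1 rules are satisfied.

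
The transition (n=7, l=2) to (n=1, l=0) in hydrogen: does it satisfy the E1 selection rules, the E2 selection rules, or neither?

Δl = 0 − 2 = -2; l_i + l_f = 2.
E1 (Δl = ±1): not satisfied.
E2 (Δl = 0,±2, l_i+l_f ≥ 2): satisfied.

E2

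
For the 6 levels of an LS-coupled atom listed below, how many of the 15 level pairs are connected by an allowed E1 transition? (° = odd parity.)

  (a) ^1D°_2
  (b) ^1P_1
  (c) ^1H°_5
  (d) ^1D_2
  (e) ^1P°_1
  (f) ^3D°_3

(a)–(b): allowed.
(a)–(c): forbidden (parity, ΔL, ΔJ).
(a)–(d): allowed.
(a)–(e): forbidden (parity).
(a)–(f): forbidden (parity, ΔS).
(b)–(c): forbidden (ΔL, ΔJ).
(b)–(d): forbidden (parity).
(b)–(e): allowed.
(b)–(f): forbidden (ΔS, ΔJ).
(c)–(d): forbidden (ΔL, ΔJ).
(c)–(e): forbidden (parity, ΔL, ΔJ).
(c)–(f): forbidden (parity, ΔS, ΔL, ΔJ).
(d)–(e): allowed.
(d)–(f): forbidden (ΔS).
(e)–(f): forbidden (parity, ΔS, ΔJ).
Allowed pairs: 4 of 15.

4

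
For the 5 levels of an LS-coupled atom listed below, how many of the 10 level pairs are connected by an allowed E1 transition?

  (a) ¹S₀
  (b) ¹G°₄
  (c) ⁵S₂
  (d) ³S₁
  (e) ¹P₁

(a)–(b): forbidden (ΔL, ΔJ).
(a)–(c): forbidden (parity, ΔS, ΔL, ΔJ).
(a)–(d): forbidden (parity, ΔS, ΔL).
(a)–(e): forbidden (parity).
(b)–(c): forbidden (ΔS, ΔL, ΔJ).
(b)–(d): forbidden (ΔS, ΔL, ΔJ).
(b)–(e): forbidden (ΔL, ΔJ).
(c)–(d): forbidden (parity, ΔS, ΔL).
(c)–(e): forbidden (parity, ΔS).
(d)–(e): forbidden (parity, ΔS).
Allowed pairs: 0 of 10.

0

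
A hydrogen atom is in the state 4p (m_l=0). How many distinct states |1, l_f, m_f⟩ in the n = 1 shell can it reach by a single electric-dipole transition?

E1 requires Δl = ±1, so l_f ∈ {0, 2}; with 0 ≤ l_f ≤ n_f−1 = 0, the allowed l_f values are {0}.
For l_f = 0: m_f ∈ {m_i−1, m_i, m_i+1} ∩ [−0, 0] = {0} → 1 state.
Total: 1.

1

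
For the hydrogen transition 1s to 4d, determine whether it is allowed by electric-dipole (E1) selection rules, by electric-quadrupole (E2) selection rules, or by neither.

Δl = 2 − 0 = +2; l_i + l_f = 2.
E1 (Δl = ±1): not satisfied.
E2 (Δl = 0,±2, l_i+l_f ≥ 2): satisfied.

E2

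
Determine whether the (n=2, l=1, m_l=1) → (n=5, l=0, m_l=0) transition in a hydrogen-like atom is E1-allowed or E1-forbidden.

l: 1 → 0 (Δl = -1). Δl = ±1 passes.
m_l: 1 → 0 (Δm_l = -1). |Δm_l| ≤ 1 passes.
All E1 selection rules are satisfied.

allowed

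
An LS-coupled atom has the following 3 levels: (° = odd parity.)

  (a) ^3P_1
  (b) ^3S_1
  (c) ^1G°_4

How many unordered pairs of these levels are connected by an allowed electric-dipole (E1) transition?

0

(a)–(b): forbidden (parity).
(a)–(c): forbidden (ΔS, ΔL, ΔJ).
(b)–(c): forbidden (ΔS, ΔL, ΔJ).
Allowed pairs: 0 of 3.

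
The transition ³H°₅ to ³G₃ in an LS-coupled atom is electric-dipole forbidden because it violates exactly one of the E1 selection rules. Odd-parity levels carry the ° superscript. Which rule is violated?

the ΔJ = 0, ±1 rule

ΔJ = 0, ±1 (not J=0↔0): J: 5 → 3, ΔJ = -2 — fails.
Parity must change: odd → even — passes.
ΔL = 0, ±1 (not L=0↔0): L: 5 → 4, ΔL = -1 — passes.
ΔS = 0: S: 1 → 1 — passes.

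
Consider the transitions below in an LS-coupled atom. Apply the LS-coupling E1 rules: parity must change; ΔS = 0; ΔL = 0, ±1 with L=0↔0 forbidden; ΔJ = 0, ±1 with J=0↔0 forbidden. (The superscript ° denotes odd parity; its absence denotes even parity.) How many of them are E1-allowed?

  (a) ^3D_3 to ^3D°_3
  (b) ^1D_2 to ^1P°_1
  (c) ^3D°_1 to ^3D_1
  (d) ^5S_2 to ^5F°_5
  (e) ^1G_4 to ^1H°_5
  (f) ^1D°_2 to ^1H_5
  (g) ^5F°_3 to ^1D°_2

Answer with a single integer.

4

(a) allowed
(b) allowed
(c) allowed
(d) forbidden (ΔL, ΔJ fail)
(e) allowed
(f) forbidden (ΔL, ΔJ fail)
(g) forbidden (parity, ΔS fail)
Total allowed: 4 of 7.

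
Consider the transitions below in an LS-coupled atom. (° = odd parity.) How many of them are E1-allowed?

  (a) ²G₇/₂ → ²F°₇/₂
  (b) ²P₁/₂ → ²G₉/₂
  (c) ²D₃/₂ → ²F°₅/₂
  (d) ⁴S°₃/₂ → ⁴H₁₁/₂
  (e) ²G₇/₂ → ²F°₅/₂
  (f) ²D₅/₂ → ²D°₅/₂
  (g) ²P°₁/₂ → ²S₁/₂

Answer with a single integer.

(a) allowed
(b) forbidden (parity, ΔL, ΔJ fail)
(c) allowed
(d) forbidden (ΔL, ΔJ fail)
(e) allowed
(f) allowed
(g) allowed
Total allowed: 5 of 7.

5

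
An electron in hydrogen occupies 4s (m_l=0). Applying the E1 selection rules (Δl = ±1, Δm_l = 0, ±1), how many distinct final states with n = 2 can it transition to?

3

E1 requires Δl = ±1, so l_f ∈ {-1, 1}; with 0 ≤ l_f ≤ n_f−1 = 1, the allowed l_f values are {1}.
For l_f = 1: m_f ∈ {m_i−1, m_i, m_i+1} ∩ [−1, 1] = {-1, 0, 1} → 3 states.
Total: 3.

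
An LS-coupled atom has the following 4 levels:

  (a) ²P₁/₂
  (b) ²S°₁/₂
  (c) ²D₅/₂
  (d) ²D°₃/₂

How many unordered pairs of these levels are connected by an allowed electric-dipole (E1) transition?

(a)–(b): allowed.
(a)–(c): forbidden (parity, ΔJ).
(a)–(d): allowed.
(b)–(c): forbidden (ΔL, ΔJ).
(b)–(d): forbidden (parity, ΔL).
(c)–(d): allowed.
Allowed pairs: 3 of 6.

3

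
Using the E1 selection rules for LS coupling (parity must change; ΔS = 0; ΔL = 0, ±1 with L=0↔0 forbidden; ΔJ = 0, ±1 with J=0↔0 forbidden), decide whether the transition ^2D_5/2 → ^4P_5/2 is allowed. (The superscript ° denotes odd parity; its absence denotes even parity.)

Reading off the term symbols: S 1/2→3/2, L 2→1, J 5/2→5/2, parity even→even.
Parity must change: even → even — fails.
ΔS = 0: S: 1/2 → 3/2 — fails.
ΔL = 0, ±1 (not L=0↔0): L: 2 → 1, ΔL = -1 — ok.
ΔJ = 0, ±1 (not J=0↔0): J: 5/2 → 5/2, ΔJ = +0 — ok.
Rule(s) violated: parity, ΔS.

forbidden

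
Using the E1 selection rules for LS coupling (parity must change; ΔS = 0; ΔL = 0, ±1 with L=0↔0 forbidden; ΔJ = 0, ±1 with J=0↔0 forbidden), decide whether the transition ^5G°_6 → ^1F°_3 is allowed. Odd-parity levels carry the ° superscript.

Reading off the term symbols: S 2→0, L 4→3, J 6→3, parity odd→odd.
ΔL = 0, ±1 (not L=0↔0): L: 4 → 3, ΔL = -1 — passes.
ΔS = 0: S: 2 → 0 — fails.
Parity must change: odd → odd — fails.
ΔJ = 0, ±1 (not J=0↔0): J: 6 → 3, ΔJ = -3 — fails.
Rule(s) violated: parity, ΔS, ΔJ.

forbidden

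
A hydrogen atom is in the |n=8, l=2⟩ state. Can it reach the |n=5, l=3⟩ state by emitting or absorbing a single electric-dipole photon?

allowed

Δl = 3 − 2 = +1; the E1 rule Δl = ±1 is passes.
All E1 selection rules are satisfied.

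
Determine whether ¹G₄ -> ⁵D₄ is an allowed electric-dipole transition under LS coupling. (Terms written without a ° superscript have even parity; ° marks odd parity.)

Reading off the term symbols: S 0→2, L 4→2, J 4→4, parity even→even.
Parity must change: even → even — ✗.
ΔS = 0: S: 0 → 2 — ✗.
ΔL = 0, ±1 (not L=0↔0): L: 4 → 2, ΔL = -2 — ✗.
ΔJ = 0, ±1 (not J=0↔0): J: 4 → 4, ΔJ = +0 — ✓.
Rule(s) violated: parity, ΔS, ΔL.

forbidden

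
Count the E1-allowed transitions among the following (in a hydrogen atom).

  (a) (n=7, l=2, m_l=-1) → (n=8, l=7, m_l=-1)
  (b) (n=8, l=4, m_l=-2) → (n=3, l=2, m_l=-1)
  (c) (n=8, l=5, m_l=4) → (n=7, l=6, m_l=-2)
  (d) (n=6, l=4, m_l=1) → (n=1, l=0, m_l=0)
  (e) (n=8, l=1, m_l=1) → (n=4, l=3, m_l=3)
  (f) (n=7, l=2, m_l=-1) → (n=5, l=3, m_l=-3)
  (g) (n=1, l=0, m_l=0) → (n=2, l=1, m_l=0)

1

(a) forbidden — Δl = +5 (E1 requires Δl = ±1)
(b) forbidden — Δl = -2 (E1 requires Δl = ±1)
(c) forbidden — Δm_l = -6 (E1 requires Δm_l = 0, ±1)
(d) forbidden — Δl = -4 (E1 requires Δl = ±1)
(e) forbidden — Δl = +2 (E1 requires Δl = ±1); Δm_l = +2 (E1 requires Δm_l = 0, ±1)
(f) forbidden — Δm_l = -2 (E1 requires Δm_l = 0, ±1)
(g) allowed
Total allowed: 1 of 7.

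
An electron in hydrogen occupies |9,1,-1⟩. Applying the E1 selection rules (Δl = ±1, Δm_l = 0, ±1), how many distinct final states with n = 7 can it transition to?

4

E1 requires Δl = ±1, so l_f ∈ {0, 2}; with 0 ≤ l_f ≤ n_f−1 = 6, the allowed l_f values are {0, 2}.
For l_f = 0: m_f ∈ {m_i−1, m_i, m_i+1} ∩ [−0, 0] = {0} → 1 state.
For l_f = 2: m_f ∈ {m_i−1, m_i, m_i+1} ∩ [−2, 2] = {-2, -1, 0} → 3 states.
Total: 4.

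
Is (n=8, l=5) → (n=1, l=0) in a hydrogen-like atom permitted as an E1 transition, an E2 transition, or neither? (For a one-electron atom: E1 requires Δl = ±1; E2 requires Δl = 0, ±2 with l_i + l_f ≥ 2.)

Δl = 0 − 5 = -5; l_i + l_f = 5.
E1 (Δl = ±1): not satisfied.
E2 (Δl = 0,±2, l_i+l_f ≥ 2): not satisfied.

neither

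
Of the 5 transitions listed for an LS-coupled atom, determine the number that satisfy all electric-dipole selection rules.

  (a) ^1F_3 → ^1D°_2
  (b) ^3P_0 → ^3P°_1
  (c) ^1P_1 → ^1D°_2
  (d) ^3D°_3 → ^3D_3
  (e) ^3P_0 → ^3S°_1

(a) allowed
(b) allowed
(c) allowed
(d) allowed
(e) allowed
Total allowed: 5 of 5.

5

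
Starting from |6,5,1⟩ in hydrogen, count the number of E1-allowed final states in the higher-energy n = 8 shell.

6

E1 requires Δl = ±1, so l_f ∈ {4, 6}; with 0 ≤ l_f ≤ n_f−1 = 7, the allowed l_f values are {4, 6}.
For l_f = 4: m_f ∈ {m_i−1, m_i, m_i+1} ∩ [−4, 4] = {0, 1, 2} → 3 states.
For l_f = 6: m_f ∈ {m_i−1, m_i, m_i+1} ∩ [−6, 6] = {0, 1, 2} → 3 states.
Total: 6.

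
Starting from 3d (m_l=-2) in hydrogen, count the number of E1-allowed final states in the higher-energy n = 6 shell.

4

E1 requires Δl = ±1, so l_f ∈ {1, 3}; with 0 ≤ l_f ≤ n_f−1 = 5, the allowed l_f values are {1, 3}.
For l_f = 1: m_f ∈ {m_i−1, m_i, m_i+1} ∩ [−1, 1] = {-1} → 1 state.
For l_f = 3: m_f ∈ {m_i−1, m_i, m_i+1} ∩ [−3, 3] = {-3, -2, -1} → 3 states.
Total: 4.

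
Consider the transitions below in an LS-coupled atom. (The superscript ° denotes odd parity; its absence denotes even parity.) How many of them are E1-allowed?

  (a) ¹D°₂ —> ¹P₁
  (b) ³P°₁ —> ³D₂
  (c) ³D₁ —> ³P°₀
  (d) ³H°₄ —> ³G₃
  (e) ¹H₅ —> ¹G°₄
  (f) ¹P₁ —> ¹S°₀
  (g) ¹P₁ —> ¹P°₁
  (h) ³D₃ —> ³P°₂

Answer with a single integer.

8

(a) allowed
(b) allowed
(c) allowed
(d) allowed
(e) allowed
(f) allowed
(g) allowed
(h) allowed
Total allowed: 8 of 8.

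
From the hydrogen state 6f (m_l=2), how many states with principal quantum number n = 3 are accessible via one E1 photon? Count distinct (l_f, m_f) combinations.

E1 requires Δl = ±1, so l_f ∈ {2, 4}; with 0 ≤ l_f ≤ n_f−1 = 2, the allowed l_f values are {2}.
For l_f = 2: m_f ∈ {m_i−1, m_i, m_i+1} ∩ [−2, 2] = {1, 2} → 2 states.
Total: 2.

2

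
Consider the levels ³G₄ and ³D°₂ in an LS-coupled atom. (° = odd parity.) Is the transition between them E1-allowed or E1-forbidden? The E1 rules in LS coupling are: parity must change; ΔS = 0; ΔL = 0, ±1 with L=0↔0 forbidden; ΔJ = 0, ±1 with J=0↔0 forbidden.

ΔJ = 0, ±1 (not J=0↔0): J: 4 → 2, ΔJ = -2 — violated.
Parity must change: even → odd — satisfied.
ΔL = 0, ±1 (not L=0↔0): L: 4 → 2, ΔL = -2 — violated.
ΔS = 0: S: 1 → 1 — satisfied.
Rule(s) violated: ΔL, ΔJ.

forbidden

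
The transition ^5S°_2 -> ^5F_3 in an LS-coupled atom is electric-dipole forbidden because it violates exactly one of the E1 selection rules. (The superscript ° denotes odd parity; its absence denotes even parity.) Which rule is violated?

the ΔL = 0, ±1 rule

ΔJ = 0, ±1 (not J=0↔0): J: 2 → 3, ΔJ = +1 — ok.
Parity must change: odd → even — ok.
ΔS = 0: S: 2 → 2 — ok.
ΔL = 0, ±1 (not L=0↔0): L: 0 → 3, ΔL = +3 — fails.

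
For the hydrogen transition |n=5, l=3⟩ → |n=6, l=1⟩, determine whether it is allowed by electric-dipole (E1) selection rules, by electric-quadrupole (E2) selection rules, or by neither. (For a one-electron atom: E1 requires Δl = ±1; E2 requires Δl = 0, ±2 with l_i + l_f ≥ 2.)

E2

Δl = 1 − 3 = -2; l_i + l_f = 4.
E1 (Δl = ±1): not satisfied.
E2 (Δl = 0,±2, l_i+l_f ≥ 2): satisfied.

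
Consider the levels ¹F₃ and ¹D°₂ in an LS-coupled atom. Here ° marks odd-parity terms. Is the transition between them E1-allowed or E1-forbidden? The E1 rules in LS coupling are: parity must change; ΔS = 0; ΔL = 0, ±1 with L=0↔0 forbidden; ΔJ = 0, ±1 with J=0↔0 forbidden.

Parity must change: even → odd — satisfied.
ΔS = 0: S: 0 → 0 — satisfied.
ΔL = 0, ±1 (not L=0↔0): L: 3 → 2, ΔL = -1 — satisfied.
ΔJ = 0, ±1 (not J=0↔0): J: 3 → 2, ΔJ = -1 — satisfied.
All four E1 rules are satisfied.

allowed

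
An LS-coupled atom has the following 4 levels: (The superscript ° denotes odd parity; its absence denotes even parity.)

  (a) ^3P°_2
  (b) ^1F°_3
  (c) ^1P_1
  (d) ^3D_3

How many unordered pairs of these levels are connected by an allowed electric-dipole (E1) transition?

(a)–(b): forbidden (parity, ΔS, ΔL).
(a)–(c): forbidden (ΔS).
(a)–(d): allowed.
(b)–(c): forbidden (ΔL, ΔJ).
(b)–(d): forbidden (ΔS).
(c)–(d): forbidden (parity, ΔS, ΔJ).
Allowed pairs: 1 of 6.

1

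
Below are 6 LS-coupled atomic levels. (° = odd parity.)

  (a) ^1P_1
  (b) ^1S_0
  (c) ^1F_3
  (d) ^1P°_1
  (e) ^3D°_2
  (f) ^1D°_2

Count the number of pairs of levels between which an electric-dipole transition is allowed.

4

(a)–(b): forbidden (parity).
(a)–(c): forbidden (parity, ΔL, ΔJ).
(a)–(d): allowed.
(a)–(e): forbidden (ΔS).
(a)–(f): allowed.
(b)–(c): forbidden (parity, ΔL, ΔJ).
(b)–(d): allowed.
(b)–(e): forbidden (ΔS, ΔL, ΔJ).
(b)–(f): forbidden (ΔL, ΔJ).
(c)–(d): forbidden (ΔL, ΔJ).
(c)–(e): forbidden (ΔS).
(c)–(f): allowed.
(d)–(e): forbidden (parity, ΔS).
(d)–(f): forbidden (parity).
(e)–(f): forbidden (parity, ΔS).
Allowed pairs: 4 of 15.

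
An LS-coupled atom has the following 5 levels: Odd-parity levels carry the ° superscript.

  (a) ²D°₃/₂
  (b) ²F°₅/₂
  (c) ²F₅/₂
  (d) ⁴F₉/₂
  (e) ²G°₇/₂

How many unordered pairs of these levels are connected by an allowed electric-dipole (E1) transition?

3

(a)–(b): forbidden (parity).
(a)–(c): allowed.
(a)–(d): forbidden (ΔS, ΔJ).
(a)–(e): forbidden (parity, ΔL, ΔJ).
(b)–(c): allowed.
(b)–(d): forbidden (ΔS, ΔJ).
(b)–(e): forbidden (parity).
(c)–(d): forbidden (parity, ΔS, ΔJ).
(c)–(e): allowed.
(d)–(e): forbidden (ΔS).
Allowed pairs: 3 of 10.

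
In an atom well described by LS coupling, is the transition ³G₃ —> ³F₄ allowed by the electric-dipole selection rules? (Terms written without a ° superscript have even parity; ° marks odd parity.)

forbidden

Initial level: S=1, L=4, J=3, parity even. Final level: S=1, L=3, J=4, parity even.
ΔJ = 0, ±1 (not J=0↔0): J: 3 → 4, ΔJ = +1 — ok.
Parity must change: even → even — fails.
ΔL = 0, ±1 (not L=0↔0): L: 4 → 3, ΔL = -1 — ok.
ΔS = 0: S: 1 → 1 — ok.
Rule(s) violated: parity.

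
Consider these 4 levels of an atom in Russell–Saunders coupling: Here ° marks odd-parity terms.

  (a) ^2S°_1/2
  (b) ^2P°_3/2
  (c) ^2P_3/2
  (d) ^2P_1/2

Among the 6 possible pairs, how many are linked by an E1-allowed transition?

4

(a)–(b): forbidden (parity).
(a)–(c): allowed.
(a)–(d): allowed.
(b)–(c): allowed.
(b)–(d): allowed.
(c)–(d): forbidden (parity).
Allowed pairs: 4 of 6.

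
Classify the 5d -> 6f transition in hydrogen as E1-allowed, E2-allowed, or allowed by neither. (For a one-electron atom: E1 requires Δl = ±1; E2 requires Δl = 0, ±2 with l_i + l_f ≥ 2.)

Δl = 3 − 2 = +1; l_i + l_f = 5.
E1 (Δl = ±1): satisfied.
E2 (Δl = 0,±2, l_i+l_f ≥ 2): not satisfied.

E1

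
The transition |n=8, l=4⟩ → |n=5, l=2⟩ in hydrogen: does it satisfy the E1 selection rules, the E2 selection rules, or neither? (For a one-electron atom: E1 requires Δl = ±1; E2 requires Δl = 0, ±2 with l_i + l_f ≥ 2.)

Δl = 2 − 4 = -2; l_i + l_f = 6.
E1 (Δl = ±1): not satisfied.
E2 (Δl = 0,±2, l_i+l_f ≥ 2): satisfied.

E2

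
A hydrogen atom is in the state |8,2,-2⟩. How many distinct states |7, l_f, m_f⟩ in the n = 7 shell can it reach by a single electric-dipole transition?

4

E1 requires Δl = ±1, so l_f ∈ {1, 3}; with 0 ≤ l_f ≤ n_f−1 = 6, the allowed l_f values are {1, 3}.
For l_f = 1: m_f ∈ {m_i−1, m_i, m_i+1} ∩ [−1, 1] = {-1} → 1 state.
For l_f = 3: m_f ∈ {m_i−1, m_i, m_i+1} ∩ [−3, 3] = {-3, -2, -1} → 3 states.
Total: 4.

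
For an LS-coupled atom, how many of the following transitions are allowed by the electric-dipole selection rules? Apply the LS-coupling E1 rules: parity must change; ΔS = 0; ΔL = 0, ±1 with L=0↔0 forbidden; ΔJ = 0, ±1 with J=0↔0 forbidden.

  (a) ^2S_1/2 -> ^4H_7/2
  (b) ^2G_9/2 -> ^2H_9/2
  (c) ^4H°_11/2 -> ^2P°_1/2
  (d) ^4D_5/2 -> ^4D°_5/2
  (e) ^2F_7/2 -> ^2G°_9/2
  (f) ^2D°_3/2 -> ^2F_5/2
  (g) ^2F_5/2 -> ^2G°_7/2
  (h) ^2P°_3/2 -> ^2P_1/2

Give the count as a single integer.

5

(a) forbidden (parity, ΔS, ΔL, ΔJ fail)
(b) forbidden (parity fails)
(c) forbidden (parity, ΔS, ΔL, ΔJ fail)
(d) allowed
(e) allowed
(f) allowed
(g) allowed
(h) allowed
Total allowed: 5 of 8.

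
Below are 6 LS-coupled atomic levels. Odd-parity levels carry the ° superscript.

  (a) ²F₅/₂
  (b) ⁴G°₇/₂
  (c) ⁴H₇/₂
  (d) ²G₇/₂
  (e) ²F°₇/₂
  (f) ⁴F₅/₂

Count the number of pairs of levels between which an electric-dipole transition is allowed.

(a)–(b): forbidden (ΔS).
(a)–(c): forbidden (parity, ΔS, ΔL).
(a)–(d): forbidden (parity).
(a)–(e): allowed.
(a)–(f): forbidden (parity, ΔS).
(b)–(c): allowed.
(b)–(d): forbidden (ΔS).
(b)–(e): forbidden (parity, ΔS).
(b)–(f): allowed.
(c)–(d): forbidden (parity, ΔS).
(c)–(e): forbidden (ΔS, ΔL).
(c)–(f): forbidden (parity, ΔL).
(d)–(e): allowed.
(d)–(f): forbidden (parity, ΔS).
(e)–(f): forbidden (ΔS).
Allowed pairs: 4 of 15.

4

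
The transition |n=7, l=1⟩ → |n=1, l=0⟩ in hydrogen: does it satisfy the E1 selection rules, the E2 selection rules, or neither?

Δl = 0 − 1 = -1; l_i + l_f = 1.
E1 (Δl = ±1): satisfied.
E2 (Δl = 0,±2, l_i+l_f ≥ 2): not satisfied.

E1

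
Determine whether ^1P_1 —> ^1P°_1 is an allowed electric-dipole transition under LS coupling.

Initial level: S=0, L=1, J=1, parity even. Final level: S=0, L=1, J=1, parity odd.
ΔL = 0, ±1 (not L=0↔0): L: 1 → 1, ΔL = +0 — passes.
Parity must change: even → odd — passes.
ΔJ = 0, ±1 (not J=0↔0): J: 1 → 1, ΔJ = +0 — passes.
ΔS = 0: S: 0 → 0 — passes.
All four E1 rules are satisfied.

allowed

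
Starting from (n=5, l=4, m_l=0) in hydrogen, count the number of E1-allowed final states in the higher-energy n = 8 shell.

E1 requires Δl = ±1, so l_f ∈ {3, 5}; with 0 ≤ l_f ≤ n_f−1 = 7, the allowed l_f values are {3, 5}.
For l_f = 3: m_f ∈ {m_i−1, m_i, m_i+1} ∩ [−3, 3] = {-1, 0, 1} → 3 states.
For l_f = 5: m_f ∈ {m_i−1, m_i, m_i+1} ∩ [−5, 5] = {-1, 0, 1} → 3 states.
Total: 6.

6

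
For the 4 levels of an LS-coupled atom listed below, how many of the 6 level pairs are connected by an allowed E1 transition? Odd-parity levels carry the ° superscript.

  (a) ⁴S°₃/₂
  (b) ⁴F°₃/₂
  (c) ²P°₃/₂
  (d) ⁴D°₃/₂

0

(a)–(b): forbidden (parity, ΔL).
(a)–(c): forbidden (parity, ΔS).
(a)–(d): forbidden (parity, ΔL).
(b)–(c): forbidden (parity, ΔS, ΔL).
(b)–(d): forbidden (parity).
(c)–(d): forbidden (parity, ΔS).
Allowed pairs: 0 of 6.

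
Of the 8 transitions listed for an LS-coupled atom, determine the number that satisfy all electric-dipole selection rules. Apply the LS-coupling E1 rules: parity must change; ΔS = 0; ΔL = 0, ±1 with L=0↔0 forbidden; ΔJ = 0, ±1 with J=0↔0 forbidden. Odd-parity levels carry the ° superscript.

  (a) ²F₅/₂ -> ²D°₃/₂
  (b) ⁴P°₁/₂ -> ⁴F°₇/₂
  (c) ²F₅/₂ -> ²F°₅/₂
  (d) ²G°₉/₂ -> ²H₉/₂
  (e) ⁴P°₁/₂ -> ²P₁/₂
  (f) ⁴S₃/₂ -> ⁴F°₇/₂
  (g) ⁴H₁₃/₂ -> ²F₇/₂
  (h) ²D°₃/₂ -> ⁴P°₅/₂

(a) allowed
(b) forbidden (parity, ΔL, ΔJ fail)
(c) allowed
(d) allowed
(e) forbidden (ΔS fails)
(f) forbidden (ΔL, ΔJ fail)
(g) forbidden (parity, ΔS, ΔL, ΔJ fail)
(h) forbidden (parity, ΔS fail)
Total allowed: 3 of 8.

3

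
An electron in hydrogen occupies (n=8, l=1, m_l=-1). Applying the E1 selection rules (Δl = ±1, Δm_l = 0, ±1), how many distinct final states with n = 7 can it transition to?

4

E1 requires Δl = ±1, so l_f ∈ {0, 2}; with 0 ≤ l_f ≤ n_f−1 = 6, the allowed l_f values are {0, 2}.
For l_f = 0: m_f ∈ {m_i−1, m_i, m_i+1} ∩ [−0, 0] = {0} → 1 state.
For l_f = 2: m_f ∈ {m_i−1, m_i, m_i+1} ∩ [−2, 2] = {-2, -1, 0} → 3 states.
Total: 4.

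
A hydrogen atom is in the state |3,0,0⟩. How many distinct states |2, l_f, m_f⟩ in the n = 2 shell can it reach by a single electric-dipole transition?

3

E1 requires Δl = ±1, so l_f ∈ {-1, 1}; with 0 ≤ l_f ≤ n_f−1 = 1, the allowed l_f values are {1}.
For l_f = 1: m_f ∈ {m_i−1, m_i, m_i+1} ∩ [−1, 1] = {-1, 0, 1} → 3 states.
Total: 3.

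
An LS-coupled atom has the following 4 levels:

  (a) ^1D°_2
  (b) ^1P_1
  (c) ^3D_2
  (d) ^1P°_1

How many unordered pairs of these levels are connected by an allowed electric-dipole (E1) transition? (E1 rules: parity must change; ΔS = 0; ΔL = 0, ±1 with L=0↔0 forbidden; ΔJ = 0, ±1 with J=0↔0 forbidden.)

2

(a)–(b): allowed.
(a)–(c): forbidden (ΔS).
(a)–(d): forbidden (parity).
(b)–(c): forbidden (parity, ΔS).
(b)–(d): allowed.
(c)–(d): forbidden (ΔS).
Allowed pairs: 2 of 6.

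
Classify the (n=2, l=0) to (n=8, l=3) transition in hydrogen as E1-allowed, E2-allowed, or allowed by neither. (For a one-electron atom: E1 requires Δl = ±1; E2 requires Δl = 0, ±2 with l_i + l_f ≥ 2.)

neither

Δl = 3 − 0 = +3; l_i + l_f = 3.
E1 (Δl = ±1): not satisfied.
E2 (Δl = 0,±2, l_i+l_f ≥ 2): not satisfied.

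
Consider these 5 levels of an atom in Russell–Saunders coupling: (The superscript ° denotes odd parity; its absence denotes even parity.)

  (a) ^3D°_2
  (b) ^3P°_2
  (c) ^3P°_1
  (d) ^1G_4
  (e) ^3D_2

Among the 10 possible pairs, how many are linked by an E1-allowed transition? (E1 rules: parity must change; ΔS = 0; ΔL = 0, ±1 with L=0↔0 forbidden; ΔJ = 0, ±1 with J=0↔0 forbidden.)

3

(a)–(b): forbidden (parity).
(a)–(c): forbidden (parity).
(a)–(d): forbidden (ΔS, ΔL, ΔJ).
(a)–(e): allowed.
(b)–(c): forbidden (parity).
(b)–(d): forbidden (ΔS, ΔL, ΔJ).
(b)–(e): allowed.
(c)–(d): forbidden (ΔS, ΔL, ΔJ).
(c)–(e): allowed.
(d)–(e): forbidden (parity, ΔS, ΔL, ΔJ).
Allowed pairs: 3 of 10.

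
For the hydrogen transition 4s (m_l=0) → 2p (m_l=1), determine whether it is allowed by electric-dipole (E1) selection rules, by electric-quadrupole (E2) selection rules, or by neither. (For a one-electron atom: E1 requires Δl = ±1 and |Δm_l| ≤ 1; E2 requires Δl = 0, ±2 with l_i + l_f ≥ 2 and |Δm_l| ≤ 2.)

E1

Δl = 1 − 0 = +1; l_i + l_f = 1.
Δm_l = +1.
E1 (Δl = ±1, |Δm_l| ≤ 1): satisfied.
E2 (Δl = 0,±2, l_i+l_f ≥ 2, |Δm_l| ≤ 2): not satisfied.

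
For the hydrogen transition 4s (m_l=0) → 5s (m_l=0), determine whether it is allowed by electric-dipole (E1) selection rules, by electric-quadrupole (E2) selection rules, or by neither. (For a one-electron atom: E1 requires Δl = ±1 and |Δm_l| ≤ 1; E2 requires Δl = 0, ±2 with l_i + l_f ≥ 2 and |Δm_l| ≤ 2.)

Δl = 0 − 0 = +0; l_i + l_f = 0.
Δm_l = +0.
E1 (Δl = ±1, |Δm_l| ≤ 1): not satisfied.
E2 (Δl = 0,±2, l_i+l_f ≥ 2, |Δm_l| ≤ 2): not satisfied.

neither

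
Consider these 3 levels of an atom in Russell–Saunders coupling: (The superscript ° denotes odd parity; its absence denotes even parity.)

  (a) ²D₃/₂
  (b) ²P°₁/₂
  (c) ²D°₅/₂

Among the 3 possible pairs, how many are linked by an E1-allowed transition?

(a)–(b): allowed.
(a)–(c): allowed.
(b)–(c): forbidden (parity, ΔJ).
Allowed pairs: 2 of 3.

2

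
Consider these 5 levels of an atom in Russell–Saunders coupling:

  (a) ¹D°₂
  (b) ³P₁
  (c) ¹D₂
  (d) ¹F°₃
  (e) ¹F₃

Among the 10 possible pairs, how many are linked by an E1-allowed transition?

(a)–(b): forbidden (ΔS).
(a)–(c): allowed.
(a)–(d): forbidden (parity).
(a)–(e): allowed.
(b)–(c): forbidden (parity, ΔS).
(b)–(d): forbidden (ΔS, ΔL, ΔJ).
(b)–(e): forbidden (parity, ΔS, ΔL, ΔJ).
(c)–(d): allowed.
(c)–(e): forbidden (parity).
(d)–(e): allowed.
Allowed pairs: 4 of 10.

4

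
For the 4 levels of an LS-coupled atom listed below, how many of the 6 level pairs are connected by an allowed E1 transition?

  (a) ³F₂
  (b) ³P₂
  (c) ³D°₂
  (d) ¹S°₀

2

(a)–(b): forbidden (parity, ΔL).
(a)–(c): allowed.
(a)–(d): forbidden (ΔS, ΔL, ΔJ).
(b)–(c): allowed.
(b)–(d): forbidden (ΔS, ΔJ).
(c)–(d): forbidden (parity, ΔS, ΔL, ΔJ).
Allowed pairs: 2 of 6.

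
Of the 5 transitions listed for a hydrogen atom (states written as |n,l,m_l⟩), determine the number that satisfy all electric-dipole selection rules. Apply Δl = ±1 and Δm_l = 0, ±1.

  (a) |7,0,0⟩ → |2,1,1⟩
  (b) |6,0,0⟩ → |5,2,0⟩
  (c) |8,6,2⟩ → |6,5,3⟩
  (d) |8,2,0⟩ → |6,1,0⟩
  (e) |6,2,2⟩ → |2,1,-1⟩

(a) allowed
(b) forbidden — Δl = +2 (E1 requires Δl = ±1)
(c) allowed
(d) allowed
(e) forbidden — Δm_l = -3 (E1 requires Δm_l = 0, ±1)
Total allowed: 3 of 5.

3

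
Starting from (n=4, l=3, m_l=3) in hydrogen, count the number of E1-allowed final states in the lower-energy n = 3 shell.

E1 requires Δl = ±1, so l_f ∈ {2, 4}; with 0 ≤ l_f ≤ n_f−1 = 2, the allowed l_f values are {2}.
For l_f = 2: m_f ∈ {m_i−1, m_i, m_i+1} ∩ [−2, 2] = {2} → 1 state.
Total: 1.

1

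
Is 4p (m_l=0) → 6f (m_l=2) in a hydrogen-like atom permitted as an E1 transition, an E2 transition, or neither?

E2

Δl = 3 − 1 = +2; l_i + l_f = 4.
Δm_l = +2.
E1 (Δl = ±1, |Δm_l| ≤ 1): not satisfied.
E2 (Δl = 0,±2, l_i+l_f ≥ 2, |Δm_l| ≤ 2): satisfied.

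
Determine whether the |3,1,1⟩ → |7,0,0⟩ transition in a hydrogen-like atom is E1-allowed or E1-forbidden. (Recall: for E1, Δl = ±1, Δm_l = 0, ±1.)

Initial l = 1, final l = 0, so Δl = -1. E1 requires Δl = ±1: ✓.
Δm_l = 0 − (1) = -1. E1 requires Δm_l = 0, ±1: ✓.
All E1 selection rules are satisfied.

allowed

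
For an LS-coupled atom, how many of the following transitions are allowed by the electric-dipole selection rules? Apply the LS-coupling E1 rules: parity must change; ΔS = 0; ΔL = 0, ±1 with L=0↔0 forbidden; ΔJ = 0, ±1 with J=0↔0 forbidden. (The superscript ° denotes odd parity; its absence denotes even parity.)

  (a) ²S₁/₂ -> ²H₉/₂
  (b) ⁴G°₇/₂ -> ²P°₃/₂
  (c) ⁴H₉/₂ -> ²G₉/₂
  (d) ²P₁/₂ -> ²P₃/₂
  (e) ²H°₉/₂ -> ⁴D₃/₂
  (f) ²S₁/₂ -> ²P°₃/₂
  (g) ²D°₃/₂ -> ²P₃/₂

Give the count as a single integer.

(a) forbidden (parity, ΔL, ΔJ fail)
(b) forbidden (parity, ΔS, ΔL, ΔJ fail)
(c) forbidden (parity, ΔS fail)
(d) forbidden (parity fails)
(e) forbidden (ΔS, ΔL, ΔJ fail)
(f) allowed
(g) allowed
Total allowed: 2 of 7.

2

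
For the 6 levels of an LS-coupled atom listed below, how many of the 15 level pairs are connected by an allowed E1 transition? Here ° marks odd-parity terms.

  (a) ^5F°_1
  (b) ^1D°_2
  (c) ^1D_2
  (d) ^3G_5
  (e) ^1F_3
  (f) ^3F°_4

(a)–(b): forbidden (parity, ΔS).
(a)–(c): forbidden (ΔS).
(a)–(d): forbidden (ΔS, ΔJ).
(a)–(e): forbidden (ΔS, ΔJ).
(a)–(f): forbidden (parity, ΔS, ΔJ).
(b)–(c): allowed.
(b)–(d): forbidden (ΔS, ΔL, ΔJ).
(b)–(e): allowed.
(b)–(f): forbidden (parity, ΔS, ΔJ).
(c)–(d): forbidden (parity, ΔS, ΔL, ΔJ).
(c)–(e): forbidden (parity).
(c)–(f): forbidden (ΔS, ΔJ).
(d)–(e): forbidden (parity, ΔS, ΔJ).
(d)–(f): allowed.
(e)–(f): forbidden (ΔS).
Allowed pairs: 3 of 15.

3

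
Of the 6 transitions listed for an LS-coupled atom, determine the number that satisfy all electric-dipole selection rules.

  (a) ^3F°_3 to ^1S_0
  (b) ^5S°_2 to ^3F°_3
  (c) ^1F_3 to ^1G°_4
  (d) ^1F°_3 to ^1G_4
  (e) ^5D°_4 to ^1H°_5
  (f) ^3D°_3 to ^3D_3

(a) forbidden (ΔS, ΔL, ΔJ fail)
(b) forbidden (parity, ΔS, ΔL fail)
(c) allowed
(d) allowed
(e) forbidden (parity, ΔS, ΔL fail)
(f) allowed
Total allowed: 3 of 6.

3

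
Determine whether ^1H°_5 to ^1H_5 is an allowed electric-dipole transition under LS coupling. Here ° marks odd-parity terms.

Initial level: S=0, L=5, J=5, parity odd. Final level: S=0, L=5, J=5, parity even.
ΔL = 0, ±1 (not L=0↔0): L: 5 → 5, ΔL = +0 — passes.
Parity must change: odd → even — passes.
ΔS = 0: S: 0 → 0 — passes.
ΔJ = 0, ±1 (not J=0↔0): J: 5 → 5, ΔJ = +0 — passes.
All four E1 rules are satisfied.

allowed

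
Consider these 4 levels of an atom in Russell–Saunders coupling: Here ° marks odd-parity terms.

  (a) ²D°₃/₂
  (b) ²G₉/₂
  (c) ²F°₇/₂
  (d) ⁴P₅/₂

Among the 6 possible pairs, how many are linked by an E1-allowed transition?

1

(a)–(b): forbidden (ΔL, ΔJ).
(a)–(c): forbidden (parity, ΔJ).
(a)–(d): forbidden (ΔS).
(b)–(c): allowed.
(b)–(d): forbidden (parity, ΔS, ΔL, ΔJ).
(c)–(d): forbidden (ΔS, ΔL).
Allowed pairs: 1 of 6.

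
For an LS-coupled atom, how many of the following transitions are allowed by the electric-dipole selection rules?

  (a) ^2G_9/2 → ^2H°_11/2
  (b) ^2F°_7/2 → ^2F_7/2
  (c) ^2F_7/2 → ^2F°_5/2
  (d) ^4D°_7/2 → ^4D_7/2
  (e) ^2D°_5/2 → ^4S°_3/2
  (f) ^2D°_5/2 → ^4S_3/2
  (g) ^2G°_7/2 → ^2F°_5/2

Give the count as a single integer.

(a) allowed
(b) allowed
(c) allowed
(d) allowed
(e) forbidden (parity, ΔS, ΔL fail)
(f) forbidden (ΔS, ΔL fail)
(g) forbidden (parity fails)
Total allowed: 4 of 7.

4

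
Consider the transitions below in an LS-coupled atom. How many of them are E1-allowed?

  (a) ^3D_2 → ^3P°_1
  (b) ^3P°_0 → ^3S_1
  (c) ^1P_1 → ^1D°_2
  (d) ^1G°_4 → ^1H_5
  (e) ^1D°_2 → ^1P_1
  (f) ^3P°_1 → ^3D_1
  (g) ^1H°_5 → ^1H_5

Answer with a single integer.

(a) allowed
(b) allowed
(c) allowed
(d) allowed
(e) allowed
(f) allowed
(g) allowed
Total allowed: 7 of 7.

7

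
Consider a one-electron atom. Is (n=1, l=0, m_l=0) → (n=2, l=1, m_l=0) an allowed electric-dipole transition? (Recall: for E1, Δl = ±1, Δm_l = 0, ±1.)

allowed

Initial l = 0, final l = 1, so Δl = +1. E1 requires Δl = ±1: ok.
Δm_l = 0 − (0) = +0. E1 requires Δm_l = 0, ±1: ok.
All E1 selection rules are satisfied.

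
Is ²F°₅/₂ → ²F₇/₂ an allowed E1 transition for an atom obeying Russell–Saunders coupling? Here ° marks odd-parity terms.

allowed

Parity must change: odd → even — ok.
ΔS = 0: S: 1/2 → 1/2 — ok.
ΔL = 0, ±1 (not L=0↔0): L: 3 → 3, ΔL = +0 — ok.
ΔJ = 0, ±1 (not J=0↔0): J: 5/2 → 7/2, ΔJ = +1 — ok.
All four E1 rules are satisfied.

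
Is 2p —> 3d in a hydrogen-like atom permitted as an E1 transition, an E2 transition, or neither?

Δl = 2 − 1 = +1; l_i + l_f = 3.
E1 (Δl = ±1): satisfied.
E2 (Δl = 0,±2, l_i+l_f ≥ 2): not satisfied.

E1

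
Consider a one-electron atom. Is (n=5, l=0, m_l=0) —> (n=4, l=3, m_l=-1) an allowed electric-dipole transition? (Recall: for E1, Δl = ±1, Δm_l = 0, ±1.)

Δl = 3 − 0 = +3; the E1 rule Δl = ±1 is fails.
m_l: 0 → -1 (Δm_l = -1). |Δm_l| ≤ 1 passes.
The transition is electric-dipole forbidden.

forbidden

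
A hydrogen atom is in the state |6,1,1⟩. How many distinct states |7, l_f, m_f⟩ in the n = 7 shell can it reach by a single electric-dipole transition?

4

E1 requires Δl = ±1, so l_f ∈ {0, 2}; with 0 ≤ l_f ≤ n_f−1 = 6, the allowed l_f values are {0, 2}.
For l_f = 0: m_f ∈ {m_i−1, m_i, m_i+1} ∩ [−0, 0] = {0} → 1 state.
For l_f = 2: m_f ∈ {m_i−1, m_i, m_i+1} ∩ [−2, 2] = {0, 1, 2} → 3 states.
Total: 4.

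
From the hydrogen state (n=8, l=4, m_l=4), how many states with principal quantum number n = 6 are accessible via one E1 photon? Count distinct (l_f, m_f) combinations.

E1 requires Δl = ±1, so l_f ∈ {3, 5}; with 0 ≤ l_f ≤ n_f−1 = 5, the allowed l_f values are {3, 5}.
For l_f = 3: m_f ∈ {m_i−1, m_i, m_i+1} ∩ [−3, 3] = {3} → 1 state.
For l_f = 5: m_f ∈ {m_i−1, m_i, m_i+1} ∩ [−5, 5] = {3, 4, 5} → 3 states.
Total: 4.

4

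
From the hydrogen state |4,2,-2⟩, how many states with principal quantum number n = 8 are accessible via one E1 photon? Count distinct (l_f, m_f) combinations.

4

E1 requires Δl = ±1, so l_f ∈ {1, 3}; with 0 ≤ l_f ≤ n_f−1 = 7, the allowed l_f values are {1, 3}.
For l_f = 1: m_f ∈ {m_i−1, m_i, m_i+1} ∩ [−1, 1] = {-1} → 1 state.
For l_f = 3: m_f ∈ {m_i−1, m_i, m_i+1} ∩ [−3, 3] = {-3, -2, -1} → 3 states.
Total: 4.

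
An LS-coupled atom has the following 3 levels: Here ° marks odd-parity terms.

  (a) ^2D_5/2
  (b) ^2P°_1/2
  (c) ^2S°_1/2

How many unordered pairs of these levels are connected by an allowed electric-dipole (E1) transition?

0

(a)–(b): forbidden (ΔJ).
(a)–(c): forbidden (ΔL, ΔJ).
(b)–(c): forbidden (parity).
Allowed pairs: 0 of 3.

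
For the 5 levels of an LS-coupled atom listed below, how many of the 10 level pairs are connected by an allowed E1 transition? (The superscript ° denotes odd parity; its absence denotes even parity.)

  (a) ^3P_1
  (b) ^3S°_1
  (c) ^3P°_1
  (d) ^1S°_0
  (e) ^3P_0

4

(a)–(b): allowed.
(a)–(c): allowed.
(a)–(d): forbidden (ΔS).
(a)–(e): forbidden (parity).
(b)–(c): forbidden (parity).
(b)–(d): forbidden (parity, ΔS, ΔL).
(b)–(e): allowed.
(c)–(d): forbidden (parity, ΔS).
(c)–(e): allowed.
(d)–(e): forbidden (ΔS, ΔJ).
Allowed pairs: 4 of 10.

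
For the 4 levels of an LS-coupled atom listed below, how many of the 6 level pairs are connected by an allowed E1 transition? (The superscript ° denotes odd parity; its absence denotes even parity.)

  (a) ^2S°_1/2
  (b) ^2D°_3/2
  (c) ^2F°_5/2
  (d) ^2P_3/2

(a)–(b): forbidden (parity, ΔL).
(a)–(c): forbidden (parity, ΔL, ΔJ).
(a)–(d): allowed.
(b)–(c): forbidden (parity).
(b)–(d): allowed.
(c)–(d): forbidden (ΔL).
Allowed pairs: 2 of 6.

2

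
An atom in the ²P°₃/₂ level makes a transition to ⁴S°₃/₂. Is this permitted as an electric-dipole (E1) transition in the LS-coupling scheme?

forbidden

Initial level: S=1/2, L=1, J=3/2, parity odd. Final level: S=3/2, L=0, J=3/2, parity odd.
Parity must change: odd → odd — violated.
ΔS = 0: S: 1/2 → 3/2 — violated.
ΔL = 0, ±1 (not L=0↔0): L: 1 → 0, ΔL = -1 — satisfied.
ΔJ = 0, ±1 (not J=0↔0): J: 3/2 → 3/2, ΔJ = +0 — satisfied.
Rule(s) violated: parity, ΔS.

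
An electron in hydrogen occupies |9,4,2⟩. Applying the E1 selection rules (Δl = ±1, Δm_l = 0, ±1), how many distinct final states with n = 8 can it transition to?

6

E1 requires Δl = ±1, so l_f ∈ {3, 5}; with 0 ≤ l_f ≤ n_f−1 = 7, the allowed l_f values are {3, 5}.
For l_f = 3: m_f ∈ {m_i−1, m_i, m_i+1} ∩ [−3, 3] = {1, 2, 3} → 3 states.
For l_f = 5: m_f ∈ {m_i−1, m_i, m_i+1} ∩ [−5, 5] = {1, 2, 3} → 3 states.
Total: 6.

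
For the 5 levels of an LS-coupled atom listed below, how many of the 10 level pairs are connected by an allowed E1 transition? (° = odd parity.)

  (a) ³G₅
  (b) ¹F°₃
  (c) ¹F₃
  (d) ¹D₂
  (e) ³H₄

(a)–(b): forbidden (ΔS, ΔJ).
(a)–(c): forbidden (parity, ΔS, ΔJ).
(a)–(d): forbidden (parity, ΔS, ΔL, ΔJ).
(a)–(e): forbidden (parity).
(b)–(c): allowed.
(b)–(d): allowed.
(b)–(e): forbidden (ΔS, ΔL).
(c)–(d): forbidden (parity).
(c)–(e): forbidden (parity, ΔS, ΔL).
(d)–(e): forbidden (parity, ΔS, ΔL, ΔJ).
Allowed pairs: 2 of 10.

2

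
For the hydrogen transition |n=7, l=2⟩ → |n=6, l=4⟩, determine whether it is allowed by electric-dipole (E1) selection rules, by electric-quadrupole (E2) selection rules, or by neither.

Δl = 4 − 2 = +2; l_i + l_f = 6.
E1 (Δl = ±1): not satisfied.
E2 (Δl = 0,±2, l_i+l_f ≥ 2): satisfied.

E2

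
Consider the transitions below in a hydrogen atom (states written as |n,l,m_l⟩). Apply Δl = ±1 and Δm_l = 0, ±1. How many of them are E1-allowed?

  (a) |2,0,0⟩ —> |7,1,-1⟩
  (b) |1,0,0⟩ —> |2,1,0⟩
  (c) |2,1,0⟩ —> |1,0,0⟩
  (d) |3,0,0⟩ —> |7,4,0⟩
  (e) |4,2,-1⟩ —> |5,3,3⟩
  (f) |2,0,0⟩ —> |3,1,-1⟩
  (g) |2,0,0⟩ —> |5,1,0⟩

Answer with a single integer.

(a) allowed
(b) allowed
(c) allowed
(d) forbidden — Δl = +4 (E1 requires Δl = ±1)
(e) forbidden — Δm_l = +4 (E1 requires Δm_l = 0, ±1)
(f) allowed
(g) allowed
Total allowed: 5 of 7.

5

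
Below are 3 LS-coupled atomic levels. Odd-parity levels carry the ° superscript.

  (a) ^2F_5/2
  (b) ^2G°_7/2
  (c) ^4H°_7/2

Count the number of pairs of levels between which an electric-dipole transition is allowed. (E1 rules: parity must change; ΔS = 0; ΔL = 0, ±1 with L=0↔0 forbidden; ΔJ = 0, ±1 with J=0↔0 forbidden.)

1

(a)–(b): allowed.
(a)–(c): forbidden (ΔS, ΔL).
(b)–(c): forbidden (parity, ΔS).
Allowed pairs: 1 of 3.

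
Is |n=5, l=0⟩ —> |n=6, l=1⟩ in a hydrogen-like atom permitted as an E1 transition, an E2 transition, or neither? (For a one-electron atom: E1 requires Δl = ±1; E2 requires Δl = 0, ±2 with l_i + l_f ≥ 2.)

E1

Δl = 1 − 0 = +1; l_i + l_f = 1.
E1 (Δl = ±1): satisfied.
E2 (Δl = 0,±2, l_i+l_f ≥ 2): not satisfied.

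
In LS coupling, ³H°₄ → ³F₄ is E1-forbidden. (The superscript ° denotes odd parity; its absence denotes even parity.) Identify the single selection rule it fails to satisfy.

Reading off the term symbols: S 1→1, L 5→3, J 4→4, parity odd→even.
Parity must change: odd → even — ✓.
ΔS = 0: S: 1 → 1 — ✓.
ΔL = 0, ±1 (not L=0↔0): L: 5 → 3, ΔL = -2 — ✗.
ΔJ = 0, ±1 (not J=0↔0): J: 4 → 4, ΔJ = +0 — ✓.

the ΔL = 0, ±1 rule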